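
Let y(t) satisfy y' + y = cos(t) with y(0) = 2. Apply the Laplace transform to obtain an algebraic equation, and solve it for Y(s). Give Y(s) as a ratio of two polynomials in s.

Y(s) = (2*s^2 + s + 2)/(s^3 + s^2 + s + 1)

Laplace-transform each side.
With L{y'} = sY - y(0) = sY - 2: the LHS transforms to (s + 1)Y - (2).
The right side is L{cos(t)} = s/(s^2 + 1).
So (s + 1)Y = s/(s^2 + 1) + (2).
Divide through and combine into a single rational function.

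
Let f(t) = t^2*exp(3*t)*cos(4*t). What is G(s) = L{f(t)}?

L{cos(4t)} = s/(s^2 + 16).
Multiplying by e^(3t) shifts s → s - 3, so L{exp(3*t)*cos(4*t)} = (s - 3)/((s - 3)^2 + 16).
Then apply L{t^2·g(t)} = (-1)^2 d^2/ds^2[H(s)] with H(s) = (s - 3)/((s - 3)^2 + 16):
differentiating 2 times and applying the sign gives 2*(s - 3)*(s^2 - 6*s - 39)/(s^2 - 6*s + 25)^3.

G(s) = 2*(s - 3)*(s^2 - 6*s - 39)/(s^2 - 6*s + 25)^3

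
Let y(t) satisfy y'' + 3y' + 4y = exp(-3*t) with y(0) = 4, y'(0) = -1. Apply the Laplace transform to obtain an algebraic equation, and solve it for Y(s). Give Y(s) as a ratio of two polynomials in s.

Take the Laplace transform of both sides.
With L{y''} = s^2 Y - s·y(0) - y'(0) and L{y'} = sY - y(0), with y(0) = 4, y'(0) = -1: the LHS transforms to (s^2 + 3*s + 4)Y - (4*s + 11).
The right side is L{exp(-3*t)} = 1/(s + 3).
So (s^2 + 3*s + 4)Y = 1/(s + 3) + (4*s + 11).
Isolate Y and clear denominators.

Y(s) = (4*s^2 + 23*s + 34)/(s^3 + 6*s^2 + 13*s + 12)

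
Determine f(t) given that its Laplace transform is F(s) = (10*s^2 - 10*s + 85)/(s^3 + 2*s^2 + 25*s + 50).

f(t) = -4*sin(5*t) + 5*cos(5*t) + 5*exp(-2*t)

Factor the denominator: s^3 + 2*s^2 + 25*s + 50 = (s + 2)*(s^2 + 25).
Partial fraction decomposition gives [5/(s + 2)] + [5*s/(s^2 + 25)] + [-20/(s^2 + 25)].
Invert each term: 5/(s + 2) ↔ 5e^(-2t); 5·s/(s^2 + 25) ↔ 5cos(5t); -4·5/(s^2 + 25) ↔ -4sin(5t).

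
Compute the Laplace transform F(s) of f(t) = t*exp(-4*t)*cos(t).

F(s) = (s + 3)*(s + 5)/(s^2 + 8*s + 17)^2

L{cos(t)} = s/(s^2 + 1).
Multiplying by e^(-4t) shifts s → s + 4, so L{exp(-4*t)*cos(t)} = (s + 4)/((s + 4)^2 + 1).
Then apply L{t·g(t)} = -d/ds[G(s)] with G(s) = (s + 4)/((s + 4)^2 + 1):
differentiating 1 time and applying the sign gives (s + 3)*(s + 5)/(s^2 + 8*s + 17)^2.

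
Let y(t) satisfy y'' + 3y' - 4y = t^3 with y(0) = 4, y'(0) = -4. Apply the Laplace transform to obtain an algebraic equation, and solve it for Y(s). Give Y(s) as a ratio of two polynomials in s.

Y(s) = (4*s^5 + 8*s^4 + 6)/(s^6 + 3*s^5 - 4*s^4)

Laplace-transform each side.
With L{y''} = s^2 Y - s·y(0) - y'(0) and L{y'} = sY - y(0), with y(0) = 4, y'(0) = -4: the LHS transforms to (s^2 + 3*s - 4)Y - (4*s + 8).
The right side is L{t^3} = 6/s^4.
So (s^2 + 3*s - 4)Y = 6/s^4 + (4*s + 8).
Isolate Y and clear denominators.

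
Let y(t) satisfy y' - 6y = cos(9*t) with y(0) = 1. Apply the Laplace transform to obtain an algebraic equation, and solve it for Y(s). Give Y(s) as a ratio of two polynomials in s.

Take the Laplace transform of both sides.
Using L{y'} = sY - y(0) = sY - 1, the left side becomes (s - 6)Y - (1).
The right side is L{cos(9*t)} = s/(s^2 + 81).
So (s - 6)Y = s/(s^2 + 81) + (1).
Solve for Y(s) and write it as one ratio of polynomials.

Y(s) = (s^2 + s + 81)/(s^3 - 6*s^2 + 81*s - 486)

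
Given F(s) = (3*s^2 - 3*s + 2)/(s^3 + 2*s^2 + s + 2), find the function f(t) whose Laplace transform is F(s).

f(t) = -sin(t) - cos(t) + 4*exp(-2*t)

Factor the denominator: s^3 + 2*s^2 + s + 2 = (s + 2)*(s^2 + 1).
Partial fraction decomposition gives [4/(s + 2)] + [-s/(s^2 + 1)] + [-1/(s^2 + 1)].
Invert each term: 4/(s + 2) ↔ 4e^(-2t); -1·s/(s^2 + 1) ↔ -cos(t); -1·1/(s^2 + 1) ↔ -sin(t).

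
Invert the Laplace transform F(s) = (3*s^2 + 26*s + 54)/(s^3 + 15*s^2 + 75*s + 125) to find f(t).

f(t) = -t^2*exp(-5*t)/2 - 4*t*exp(-5*t) + 3*exp(-5*t)

Factor the denominator: s^3 + 15*s^2 + 75*s + 125 = (s + 5)^3.
Partial fraction decomposition gives [3/(s + 5)] + [-4/(s + 5)^2] + [-1/(s + 5)^3].
Invert each term: 3/(s + 5) ↔ 3e^(-5t); -4/(s + 5)^2 ↔ -4t·e^(-5t); -1/(s + 5)^3 ↔ (-1/2)t^2·e^(-5t).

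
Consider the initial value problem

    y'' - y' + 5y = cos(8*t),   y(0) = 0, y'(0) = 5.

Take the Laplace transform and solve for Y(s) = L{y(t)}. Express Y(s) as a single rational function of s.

Y(s) = (5*s^2 + s + 320)/(s^4 - s^3 + 69*s^2 - 64*s + 320)

Apply the Laplace transform to the equation.
With L{y''} = s^2 Y - s·y(0) - y'(0) and L{y'} = sY - y(0), with y(0) = 0, y'(0) = 5: the LHS transforms to (s^2 - s + 5)Y - (5).
The right side is L{cos(8*t)} = s/(s^2 + 64).
So (s^2 - s + 5)Y = s/(s^2 + 64) + (5).
Isolate Y and clear denominators.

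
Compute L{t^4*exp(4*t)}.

L{t^4} = 4!/s^5 = 24/s^5.
By the first shifting theorem, multiplying by e^(4t) replaces s with s - 4.

24/(s - 4)^5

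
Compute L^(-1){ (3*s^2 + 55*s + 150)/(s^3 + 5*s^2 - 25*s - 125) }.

5*t*exp(-5*t) + 5*exp(5*t) - 2*exp(-5*t)

Factor the denominator: s^3 + 5*s^2 - 25*s - 125 = (s - 5)*(s + 5)^2.
Partial fraction decomposition gives [-2/(s + 5)] + [5/(s + 5)^2] + [5/(s - 5)].
Invert each term: -2/(s + 5) ↔ -2e^(-5t); 5/(s + 5)^2 ↔ 5t·e^(-5t); 5/(s - 5) ↔ 5e^(5t).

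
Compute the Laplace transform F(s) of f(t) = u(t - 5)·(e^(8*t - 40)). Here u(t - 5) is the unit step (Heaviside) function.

By the second shifting theorem, L{u(t - c)·g(t - c)} = e^(-cs)·G(s) with c = 5 and G(s) = L{g(t)}.
L{e^(8t)} = 1/(s - 8).

F(s) = exp(-5*s)/(s - 8)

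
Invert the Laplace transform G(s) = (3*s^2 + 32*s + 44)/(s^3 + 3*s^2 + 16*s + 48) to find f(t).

f(t) = 5*sin(4*t) + 4*cos(4*t) - exp(-3*t)

Factor the denominator: s^3 + 3*s^2 + 16*s + 48 = (s + 3)*(s^2 + 16).
Partial fraction decomposition gives [-1/(s + 3)] + [4*s/(s^2 + 16)] + [20/(s^2 + 16)].
Invert each term: -1/(s + 3) ↔ -e^(-3t); 4·s/(s^2 + 16) ↔ 4cos(4t); 5·4/(s^2 + 16) ↔ 5sin(4t).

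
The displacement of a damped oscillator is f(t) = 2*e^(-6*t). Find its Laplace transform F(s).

L{2} = 2/s.
By the first shifting theorem, multiplying by e^(-6t) replaces s with s + 6.

F(s) = 2/(s + 6)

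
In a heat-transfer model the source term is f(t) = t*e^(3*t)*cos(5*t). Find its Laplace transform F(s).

F(s) = (s - 8)*(s + 2)/(s^2 - 6*s + 34)^2

L{cos(5t)} = s/(s^2 + 25).
Multiplying by e^(3t) shifts s → s - 3, so L{e^(3*t)*cos(5*t)} = (s - 3)/((s - 3)^2 + 25).
Then apply L{t·g(t)} = -d/ds[G(s)] with G(s) = (s - 3)/((s - 3)^2 + 25):
differentiating 1 time and applying the sign gives (s - 8)*(s + 2)/(s^2 - 6*s + 34)^2.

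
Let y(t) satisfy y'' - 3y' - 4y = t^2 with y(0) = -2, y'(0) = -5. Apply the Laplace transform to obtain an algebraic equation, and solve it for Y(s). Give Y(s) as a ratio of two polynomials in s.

Y(s) = (-2*s^4 + s^3 + 2)/(s^5 - 3*s^4 - 4*s^3)

Laplace-transform each side.
With L{y''} = s^2 Y - s·y(0) - y'(0) and L{y'} = sY - y(0), with y(0) = -2, y'(0) = -5: the LHS transforms to (s^2 - 3*s - 4)Y - (-2*s + 1).
The right side is L{t^2} = 2/s^3.
So (s^2 - 3*s - 4)Y = 2/s^3 + (-2*s + 1).
Solve for Y(s) and write it as one ratio of polynomials.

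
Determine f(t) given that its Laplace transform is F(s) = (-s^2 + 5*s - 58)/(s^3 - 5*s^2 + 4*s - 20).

f(t) = -2*exp(5*t) + 5*sin(2*t) + cos(2*t)

Factor the denominator: s^3 - 5*s^2 + 4*s - 20 = (s - 5)*(s^2 + 4).
Partial fraction decomposition gives [-2/(s - 5)] + [s/(s^2 + 4)] + [10/(s^2 + 4)].
Invert each term: -2/(s - 5) ↔ -2e^(5t); 1·s/(s^2 + 4) ↔ cos(2t); 5·2/(s^2 + 4) ↔ 5sin(2t).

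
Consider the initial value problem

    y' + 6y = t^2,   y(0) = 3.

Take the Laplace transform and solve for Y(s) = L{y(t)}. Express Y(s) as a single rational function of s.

Apply the Laplace transform to the equation.
With L{y'} = sY - y(0) = sY - 3: the LHS transforms to (s + 6)Y - (3).
The right side is L{t^2} = 2/s^3.
So (s + 6)Y = 2/s^3 + (3).
Divide through and combine into a single rational function.

Y(s) = (3*s^3 + 2)/(s^4 + 6*s^3)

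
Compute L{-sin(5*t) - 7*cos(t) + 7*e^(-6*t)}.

-7*s/(s^2 + 1) - 5/(s^2 + 25) + 7/(s + 6)

The transform is linear, so treat each term independently.
(7)·[L{e^(-6t)} = 1/(s + 6)]; (-1)·[L{sin(5t)} = 5/(s^2 + 25)]; (-7)·[L{cos(t)} = s/(s^2 + 1)].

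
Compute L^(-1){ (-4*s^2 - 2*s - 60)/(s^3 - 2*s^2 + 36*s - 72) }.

-2*exp(2*t) - sin(6*t) - 2*cos(6*t)

Factor the denominator: s^3 - 2*s^2 + 36*s - 72 = (s - 2)*(s^2 + 36).
Partial fraction decomposition gives [-2/(s - 2)] + [-2*s/(s^2 + 36)] + [-6/(s^2 + 36)].
Invert each term: -2/(s - 2) ↔ -2e^(2t); -2·s/(s^2 + 36) ↔ -2cos(6t); -1·6/(s^2 + 36) ↔ -sin(6t).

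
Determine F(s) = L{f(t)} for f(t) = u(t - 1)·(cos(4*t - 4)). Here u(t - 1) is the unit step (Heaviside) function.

By the second shifting theorem, L{u(t - c)·g(t - c)} = e^(-cs)·G(s) with c = 1 and G(s) = L{g(t)}.
L{cos(4t)} = s/(s^2 + 16).

F(s) = s*exp(-s)/(s^2 + 16)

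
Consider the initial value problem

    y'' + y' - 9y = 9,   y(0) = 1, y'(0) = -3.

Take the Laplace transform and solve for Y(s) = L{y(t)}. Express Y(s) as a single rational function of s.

Take the Laplace transform of both sides.
Using L{y''} = s^2 Y - s·y(0) - y'(0) and L{y'} = sY - y(0), with y(0) = 1, y'(0) = -3, the left side becomes (s^2 + s - 9)Y - (s - 2).
The right side is L{9} = 9/s.
So (s^2 + s - 9)Y = 9/s + (s - 2).
Divide through and combine into a single rational function.

Y(s) = (s^2 - 2*s + 9)/(s^3 + s^2 - 9*s)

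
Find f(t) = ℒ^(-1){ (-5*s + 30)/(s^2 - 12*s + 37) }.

Rewrite the denominator: s^2 - 12*s + 37 = (s - 6)^2 + 1.
The form in (s - 6) signals a first-shifting-theorem factor e^(6t).
Since L{cos(t)} = s/(s^2 + 1), the inverse is exp(6*t)*cos(t), scaled by -5.

f(t) = -5*exp(6*t)*cos(t)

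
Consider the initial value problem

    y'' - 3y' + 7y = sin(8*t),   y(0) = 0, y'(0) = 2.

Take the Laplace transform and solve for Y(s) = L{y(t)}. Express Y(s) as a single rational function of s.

Laplace-transform each side.
The derivative rules (L{y''} = s^2 Y - s·y(0) - y'(0) and L{y'} = sY - y(0), with y(0) = 0, y'(0) = 2) turn the left side into (s^2 - 3*s + 7)Y - (2).
The right side is L{sin(8*t)} = 8/(s^2 + 64).
So (s^2 - 3*s + 7)Y = 8/(s^2 + 64) + (2).
Isolate Y and clear denominators.

Y(s) = (2*s^2 + 136)/(s^4 - 3*s^3 + 71*s^2 - 192*s + 448)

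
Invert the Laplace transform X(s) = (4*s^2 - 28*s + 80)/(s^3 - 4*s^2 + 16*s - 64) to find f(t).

f(t) = exp(4*t) - 4*sin(4*t) + 3*cos(4*t)

Factor the denominator: s^3 - 4*s^2 + 16*s - 64 = (s - 4)*(s^2 + 16).
Partial fraction decomposition gives [1/(s - 4)] + [3*s/(s^2 + 16)] + [-16/(s^2 + 16)].
Invert each term: 1/(s - 4) ↔ e^(4t); 3·s/(s^2 + 16) ↔ 3cos(4t); -4·4/(s^2 + 16) ↔ -4sin(4t).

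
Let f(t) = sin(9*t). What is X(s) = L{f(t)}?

L{sin(9t)} = 9/(s^2 + 81).

X(s) = 9/(s^2 + 81)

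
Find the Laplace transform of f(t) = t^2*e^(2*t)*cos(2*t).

L{cos(2t)} = s/(s^2 + 4).
Multiplying by e^(2t) shifts s → s - 2, so L{e^(2*t)*cos(2*t)} = (s - 2)/((s - 2)^2 + 4).
Then apply L{t^2·g(t)} = (-1)^2 d^2/ds^2[G(s)] with G(s) = (s - 2)/((s - 2)^2 + 4):
differentiating 2 times and applying the sign gives 2*(s - 2)*(s^2 - 4*s - 8)/(s^2 - 4*s + 8)^3.

2*(s - 2)*(s^2 - 4*s - 8)/(s^2 - 4*s + 8)^3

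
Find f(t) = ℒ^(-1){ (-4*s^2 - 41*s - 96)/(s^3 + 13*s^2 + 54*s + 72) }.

f(t) = -3*exp(-3*t) - 2*exp(-4*t) + exp(-6*t)

Factor the denominator: s^3 + 13*s^2 + 54*s + 72 = (s + 3)*(s + 4)*(s + 6).
Partial fraction decomposition gives [1/(s + 6)] + [-2/(s + 4)] + [-3/(s + 3)].
Invert each term: 1/(s + 6) ↔ e^(-6t); -2/(s + 4) ↔ -2e^(-4t); -3/(s + 3) ↔ -3e^(-3t).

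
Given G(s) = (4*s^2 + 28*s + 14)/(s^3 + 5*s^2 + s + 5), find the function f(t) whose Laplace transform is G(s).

f(t) = 3*sin(t) + 5*cos(t) - exp(-5*t)

Factor the denominator: s^3 + 5*s^2 + s + 5 = (s + 5)*(s^2 + 1).
Partial fraction decomposition gives [-1/(s + 5)] + [5*s/(s^2 + 1)] + [3/(s^2 + 1)].
Invert each term: -1/(s + 5) ↔ -e^(-5t); 5·s/(s^2 + 1) ↔ 5cos(t); 3·1/(s^2 + 1) ↔ 3sin(t).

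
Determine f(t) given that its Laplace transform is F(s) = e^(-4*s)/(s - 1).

The factor e^(-4s) signals a time shift by c = 4 (second shifting theorem).
L{e^(t)} = 1/(s - 1), so L^-1{1/(s - 1)} = e^(t).
Hence the inverse is u(t - 4) times that function evaluated at t - 4.

f(t) = Heaviside(t - 4)*(exp(t - 4))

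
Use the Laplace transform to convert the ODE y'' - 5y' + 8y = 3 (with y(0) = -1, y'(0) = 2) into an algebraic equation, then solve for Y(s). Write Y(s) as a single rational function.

Take the Laplace transform of both sides.
Using L{y''} = s^2 Y - s·y(0) - y'(0) and L{y'} = sY - y(0), with y(0) = -1, y'(0) = 2, the left side becomes (s^2 - 5*s + 8)Y - (-s + 7).
The right side is L{3} = 3/s.
So (s^2 - 5*s + 8)Y = 3/s + (-s + 7).
Isolate Y and clear denominators.

Y(s) = (-s^2 + 7*s + 3)/(s^3 - 5*s^2 + 8*s)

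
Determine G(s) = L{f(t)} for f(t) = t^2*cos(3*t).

L{cos(3t)} = s/(s^2 + 9).
Then apply L{t^2·g(t)} = (-1)^2 d^2/ds^2[H(s)] with H(s) = s/(s^2 + 9):
differentiating 2 times and applying the sign gives 2*s*(s^2 - 27)/(s^2 + 9)^3.

G(s) = 2*s*(s^2 - 27)/(s^2 + 9)^3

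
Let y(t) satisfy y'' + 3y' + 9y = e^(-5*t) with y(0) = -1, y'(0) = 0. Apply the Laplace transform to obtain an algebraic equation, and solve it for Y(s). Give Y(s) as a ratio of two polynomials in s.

Y(s) = (-s^2 - 8*s - 14)/(s^3 + 8*s^2 + 24*s + 45)

Apply the Laplace transform to the equation.
With L{y''} = s^2 Y - s·y(0) - y'(0) and L{y'} = sY - y(0), with y(0) = -1, y'(0) = 0: the LHS transforms to (s^2 + 3*s + 9)Y - (-s - 3).
The right side is L{e^(-5*t)} = 1/(s + 5).
So (s^2 + 3*s + 9)Y = 1/(s + 5) + (-s - 3).
Divide through and combine into a single rational function.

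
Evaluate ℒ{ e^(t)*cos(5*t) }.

(s - 1)/((s - 1)^2 + 25)

L{cos(5t)} = s/(s^2 + 25).
By the first shifting theorem, multiplying by e^(t) replaces s with s - 1.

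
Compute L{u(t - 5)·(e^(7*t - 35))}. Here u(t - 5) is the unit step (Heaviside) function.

exp(-5*s)/(s - 7)

By the second shifting theorem, L{u(t - c)·g(t - c)} = e^(-cs)·G(s) with c = 5 and G(s) = L{g(t)}.
L{e^(7t)} = 1/(s - 7).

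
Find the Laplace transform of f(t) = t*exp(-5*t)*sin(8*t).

16*(s + 5)/(s^2 + 10*s + 89)^2

L{sin(8t)} = 8/(s^2 + 64).
Multiplying by e^(-5t) shifts s → s + 5, so L{exp(-5*t)*sin(8*t)} = 8/((s + 5)^2 + 64).
Then apply L{t·g(t)} = -d/ds[G(s)] with G(s) = 8/((s + 5)^2 + 64):
differentiating 1 time and applying the sign gives 16*(s + 5)/(s^2 + 10*s + 89)^2.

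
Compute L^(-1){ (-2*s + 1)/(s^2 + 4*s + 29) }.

Complete the square in the denominator: s^2 + 4*s + 29 = (s + 2)^2 + 5^2.
Split the numerator to match: -2*s + 1 = -2·(s + 2) + 1·5.
Invert each term: -2·(s + 2)/((s + 2)^2 + 25) ↔ -2e^(-2t)cos(5t); 1·5/((s + 2)^2 + 25) ↔ e^(-2t)sin(5t).

exp(-2*t)*sin(5*t) - 2*exp(-2*t)*cos(5*t)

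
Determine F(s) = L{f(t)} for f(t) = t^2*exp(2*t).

L{e^(2t)} = 1/(s - 2).
Then apply L{t^2·g(t)} = (-1)^2 d^2/ds^2[G(s)] with G(s) = 1/(s - 2):
differentiating 2 times and applying the sign gives 2/(s - 2)^3.

F(s) = 2/(s - 2)^3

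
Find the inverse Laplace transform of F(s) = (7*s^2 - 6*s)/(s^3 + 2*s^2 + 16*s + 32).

Factor the denominator: s^3 + 2*s^2 + 16*s + 32 = (s + 2)*(s^2 + 16).
Partial fraction decomposition gives [2/(s + 2)] + [5*s/(s^2 + 16)] + [-16/(s^2 + 16)].
Invert each term: 2/(s + 2) ↔ 2e^(-2t); 5·s/(s^2 + 16) ↔ 5cos(4t); -4·4/(s^2 + 16) ↔ -4sin(4t).

-4*sin(4*t) + 5*cos(4*t) + 2*exp(-2*t)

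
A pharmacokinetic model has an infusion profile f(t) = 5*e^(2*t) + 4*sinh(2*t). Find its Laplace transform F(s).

F(s) = 8/(s^2 - 4) + 5/(s - 2)

Apply the Laplace transform termwise.
(4)·[L{sinh(2t)} = 2/(s^2 - 4)]; (5)·[L{e^(2t)} = 1/(s - 2)].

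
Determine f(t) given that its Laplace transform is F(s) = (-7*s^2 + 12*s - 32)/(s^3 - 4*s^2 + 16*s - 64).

f(t) = -3*exp(4*t) - sin(4*t) - 4*cos(4*t)

Factor the denominator: s^3 - 4*s^2 + 16*s - 64 = (s - 4)*(s^2 + 16).
Partial fraction decomposition gives [-3/(s - 4)] + [-4*s/(s^2 + 16)] + [-4/(s^2 + 16)].
Invert each term: -3/(s - 4) ↔ -3e^(4t); -4·s/(s^2 + 16) ↔ -4cos(4t); -1·4/(s^2 + 16) ↔ -sin(4t).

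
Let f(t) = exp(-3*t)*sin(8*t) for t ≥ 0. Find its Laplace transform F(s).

L{sin(8t)} = 8/(s^2 + 64).
By the first shifting theorem, multiplying by e^(-3t) replaces s with s + 3.

F(s) = 8/((s + 3)^2 + 64)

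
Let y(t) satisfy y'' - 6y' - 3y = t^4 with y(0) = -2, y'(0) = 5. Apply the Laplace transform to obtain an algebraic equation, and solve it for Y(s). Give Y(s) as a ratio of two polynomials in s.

Take the Laplace transform of both sides.
The derivative rules (L{y''} = s^2 Y - s·y(0) - y'(0) and L{y'} = sY - y(0), with y(0) = -2, y'(0) = 5) turn the left side into (s^2 - 6*s - 3)Y - (-2*s + 17).
The right side is L{t^4} = 24/s^5.
So (s^2 - 6*s - 3)Y = 24/s^5 + (-2*s + 17).
Solve for Y(s) and write it as one ratio of polynomials.

Y(s) = (-2*s^6 + 17*s^5 + 24)/(s^7 - 6*s^6 - 3*s^5)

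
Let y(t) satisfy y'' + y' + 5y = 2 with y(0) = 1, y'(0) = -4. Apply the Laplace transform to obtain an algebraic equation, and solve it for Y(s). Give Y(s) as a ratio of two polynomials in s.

Y(s) = (s^2 - 3*s + 2)/(s^3 + s^2 + 5*s)

Apply the Laplace transform to the equation.
The derivative rules (L{y''} = s^2 Y - s·y(0) - y'(0) and L{y'} = sY - y(0), with y(0) = 1, y'(0) = -4) turn the left side into (s^2 + s + 5)Y - (s - 3).
The right side is L{2} = 2/s.
So (s^2 + s + 5)Y = 2/s + (s - 3).
Solve for Y(s) and write it as one ratio of polynomials.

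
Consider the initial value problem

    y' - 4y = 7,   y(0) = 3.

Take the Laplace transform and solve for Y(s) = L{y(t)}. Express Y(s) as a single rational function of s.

Laplace-transform each side.
With L{y'} = sY - y(0) = sY - 3: the LHS transforms to (s - 4)Y - (3).
The right side is L{7} = 7/s.
So (s - 4)Y = 7/s + (3).
Divide through and combine into a single rational function.

Y(s) = (3*s + 7)/(s^2 - 4*s)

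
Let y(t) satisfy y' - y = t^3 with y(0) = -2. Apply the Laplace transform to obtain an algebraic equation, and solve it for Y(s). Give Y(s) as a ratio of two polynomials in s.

Y(s) = (-2*s^4 + 6)/(s^5 - s^4)

Take the Laplace transform of both sides.
The derivative rules (L{y'} = sY - y(0) = sY - (-2)) turn the left side into (s - 1)Y - (-2).
The right side is L{t^3} = 6/s^4.
So (s - 1)Y = 6/s^4 + (-2).
Isolate Y and clear denominators.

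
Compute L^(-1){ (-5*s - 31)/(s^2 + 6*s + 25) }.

-4*exp(-3*t)*sin(4*t) - 5*exp(-3*t)*cos(4*t)

Complete the square in the denominator: s^2 + 6*s + 25 = (s + 3)^2 + 4^2.
Split the numerator to match: -5*s - 31 = -5·(s + 3) - 4·4.
Invert each term: -5·(s + 3)/((s + 3)^2 + 16) ↔ -5e^(-3t)cos(4t); -4·4/((s + 3)^2 + 16) ↔ -4e^(-3t)sin(4t).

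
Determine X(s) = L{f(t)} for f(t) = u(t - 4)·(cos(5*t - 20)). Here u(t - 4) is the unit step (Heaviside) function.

By the second shifting theorem, L{u(t - c)·g(t - c)} = e^(-cs)·G(s) with c = 4 and G(s) = L{g(t)}.
L{cos(5t)} = s/(s^2 + 25).

X(s) = s*exp(-4*s)/(s^2 + 25)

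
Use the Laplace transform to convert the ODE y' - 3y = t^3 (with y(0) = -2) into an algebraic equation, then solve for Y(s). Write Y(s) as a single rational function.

Take the Laplace transform of both sides.
With L{y'} = sY - y(0) = sY - (-2): the LHS transforms to (s - 3)Y - (-2).
The right side is L{t^3} = 6/s^4.
So (s - 3)Y = 6/s^4 + (-2).
Solve for Y(s) and write it as one ratio of polynomials.

Y(s) = (-2*s^4 + 6)/(s^5 - 3*s^4)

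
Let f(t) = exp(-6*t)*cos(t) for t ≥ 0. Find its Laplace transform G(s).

L{cos(t)} = s/(s^2 + 1).
By the first shifting theorem, multiplying by e^(-6t) replaces s with s + 6.

G(s) = (s + 6)/((s + 6)^2 + 1)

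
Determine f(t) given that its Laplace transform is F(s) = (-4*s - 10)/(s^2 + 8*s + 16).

f(t) = 6*t*exp(-4*t) - 4*exp(-4*t)

Factor the denominator: s^2 + 8*s + 16 = (s + 4)^2.
Partial fraction decomposition gives [-4/(s + 4)] + [6/(s + 4)^2].
Invert each term: -4/(s + 4) ↔ -4e^(-4t); 6/(s + 4)^2 ↔ 6t·e^(-4t).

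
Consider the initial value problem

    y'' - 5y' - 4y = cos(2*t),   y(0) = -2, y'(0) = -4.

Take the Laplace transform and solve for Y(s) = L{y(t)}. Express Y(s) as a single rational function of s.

Apply the Laplace transform to the equation.
The derivative rules (L{y''} = s^2 Y - s·y(0) - y'(0) and L{y'} = sY - y(0), with y(0) = -2, y'(0) = -4) turn the left side into (s^2 - 5*s - 4)Y - (-2*s + 6).
The right side is L{cos(2*t)} = s/(s^2 + 4).
So (s^2 - 5*s - 4)Y = s/(s^2 + 4) + (-2*s + 6).
Divide through and combine into a single rational function.

Y(s) = (-2*s^3 + 6*s^2 - 7*s + 24)/(s^4 - 5*s^3 - 20*s - 16)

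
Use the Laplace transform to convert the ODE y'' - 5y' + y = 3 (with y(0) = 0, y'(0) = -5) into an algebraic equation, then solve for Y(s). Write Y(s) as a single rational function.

Laplace-transform each side.
The derivative rules (L{y''} = s^2 Y - s·y(0) - y'(0) and L{y'} = sY - y(0), with y(0) = 0, y'(0) = -5) turn the left side into (s^2 - 5*s + 1)Y - (-5).
The right side is L{3} = 3/s.
So (s^2 - 5*s + 1)Y = 3/s + (-5).
Isolate Y and clear denominators.

Y(s) = (-5*s + 3)/(s^3 - 5*s^2 + s)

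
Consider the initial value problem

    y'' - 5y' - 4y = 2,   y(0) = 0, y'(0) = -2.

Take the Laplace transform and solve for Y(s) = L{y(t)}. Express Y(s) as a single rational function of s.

Apply the Laplace transform to the equation.
With L{y''} = s^2 Y - s·y(0) - y'(0) and L{y'} = sY - y(0), with y(0) = 0, y'(0) = -2: the LHS transforms to (s^2 - 5*s - 4)Y - (-2).
The right side is L{2} = 2/s.
So (s^2 - 5*s - 4)Y = 2/s + (-2).
Divide through and combine into a single rational function.

Y(s) = (-2*s + 2)/(s^3 - 5*s^2 - 4*s)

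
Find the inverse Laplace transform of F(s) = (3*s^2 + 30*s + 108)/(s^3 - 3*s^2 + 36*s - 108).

5*exp(3*t) + 4*sin(6*t) - 2*cos(6*t)

Factor the denominator: s^3 - 3*s^2 + 36*s - 108 = (s - 3)*(s^2 + 36).
Partial fraction decomposition gives [5/(s - 3)] + [-2*s/(s^2 + 36)] + [24/(s^2 + 36)].
Invert each term: 5/(s - 3) ↔ 5e^(3t); -2·s/(s^2 + 36) ↔ -2cos(6t); 4·6/(s^2 + 36) ↔ 4sin(6t).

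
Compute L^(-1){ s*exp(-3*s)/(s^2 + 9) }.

The factor e^(-3s) signals a time shift by c = 3 (second shifting theorem).
L{cos(3t)} = s/(s^2 + 9), so L^-1{s/(s^2 + 9)} = cos(3*t).
Hence the inverse is u(t - 3) times that function evaluated at t - 3.

Heaviside(t - 3)*(cos(3*t - 9))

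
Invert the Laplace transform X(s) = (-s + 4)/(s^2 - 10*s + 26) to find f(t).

f(t) = -exp(5*t)*sin(t) - exp(5*t)*cos(t)

Complete the square in the denominator: s^2 - 10*s + 26 = (s - 5)^2 + 1^2.
Split the numerator to match: -s + 4 = -1·(s - 5) - 1·1.
Invert each term: -1·(s - 5)/((s - 5)^2 + 1) ↔ -e^(5t)cos(t); -1·1/((s - 5)^2 + 1) ↔ -e^(5t)sin(t).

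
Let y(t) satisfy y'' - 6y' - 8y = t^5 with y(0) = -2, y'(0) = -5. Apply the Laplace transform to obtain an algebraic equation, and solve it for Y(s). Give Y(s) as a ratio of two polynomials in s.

Laplace-transform each side.
Using L{y''} = s^2 Y - s·y(0) - y'(0) and L{y'} = sY - y(0), with y(0) = -2, y'(0) = -5, the left side becomes (s^2 - 6*s - 8)Y - (-2*s + 7).
The right side is L{t^5} = 120/s^6.
So (s^2 - 6*s - 8)Y = 120/s^6 + (-2*s + 7).
Divide through and combine into a single rational function.

Y(s) = (-2*s^7 + 7*s^6 + 120)/(s^8 - 6*s^7 - 8*s^6)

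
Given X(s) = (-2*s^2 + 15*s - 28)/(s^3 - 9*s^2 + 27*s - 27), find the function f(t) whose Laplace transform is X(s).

f(t) = -t^2*exp(3*t)/2 + 3*t*exp(3*t) - 2*exp(3*t)

Factor the denominator: s^3 - 9*s^2 + 27*s - 27 = (s - 3)^3.
Partial fraction decomposition gives [-2/(s - 3)] + [3/(s - 3)^2] + [-1/(s - 3)^3].
Invert each term: -2/(s - 3) ↔ -2e^(3t); 3/(s - 3)^2 ↔ 3t·e^(3t); -1/(s - 3)^3 ↔ (-1/2)t^2·e^(3t).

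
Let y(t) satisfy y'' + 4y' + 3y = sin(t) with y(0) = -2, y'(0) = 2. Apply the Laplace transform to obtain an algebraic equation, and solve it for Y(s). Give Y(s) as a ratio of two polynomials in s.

Y(s) = (-2*s^3 - 6*s^2 - 2*s - 5)/(s^4 + 4*s^3 + 4*s^2 + 4*s + 3)

Transform both sides with L{·}.
The derivative rules (L{y''} = s^2 Y - s·y(0) - y'(0) and L{y'} = sY - y(0), with y(0) = -2, y'(0) = 2) turn the left side into (s^2 + 4*s + 3)Y - (-2*s - 6).
The right side is L{sin(t)} = 1/(s^2 + 1).
So (s^2 + 4*s + 3)Y = 1/(s^2 + 1) + (-2*s - 6).
Divide through and combine into a single rational function.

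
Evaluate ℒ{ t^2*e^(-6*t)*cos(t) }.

2*(s + 6)*(s^2 + 12*s + 33)/(s^2 + 12*s + 37)^3

L{cos(t)} = s/(s^2 + 1).
Multiplying by e^(-6t) shifts s → s + 6, so L{e^(-6*t)*cos(t)} = (s + 6)/((s + 6)^2 + 1).
Then apply L{t^2·g(t)} = (-1)^2 d^2/ds^2[G(s)] with G(s) = (s + 6)/((s + 6)^2 + 1):
differentiating 2 times and applying the sign gives 2*(s + 6)*(s^2 + 12*s + 33)/(s^2 + 12*s + 37)^3.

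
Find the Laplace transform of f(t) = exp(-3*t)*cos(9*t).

L{cos(9t)} = s/(s^2 + 81).
By the first shifting theorem, multiplying by e^(-3t) replaces s with s + 3.

(s + 3)/((s + 3)^2 + 81)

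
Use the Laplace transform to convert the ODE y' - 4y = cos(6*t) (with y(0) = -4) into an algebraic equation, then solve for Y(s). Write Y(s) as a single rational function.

Y(s) = (-4*s^2 + s - 144)/(s^3 - 4*s^2 + 36*s - 144)

Transform both sides with L{·}.
With L{y'} = sY - y(0) = sY - (-4): the LHS transforms to (s - 4)Y - (-4).
The right side is L{cos(6*t)} = s/(s^2 + 36).
So (s - 4)Y = s/(s^2 + 36) + (-4).
Isolate Y and clear denominators.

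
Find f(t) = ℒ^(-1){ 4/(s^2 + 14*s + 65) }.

f(t) = exp(-7*t)*sin(4*t)

Rewrite the denominator: s^2 + 14*s + 65 = (s + 7)^2 + 16.
The form in (s + 7) signals a first-shifting-theorem factor e^(-7t).
Since L{sin(4t)} = 4/(s^2 + 16), the inverse is exp(-7*t)*sin(4*t).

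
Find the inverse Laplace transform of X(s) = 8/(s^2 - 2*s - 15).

Factor the denominator: s^2 - 2*s - 15 = (s - 5)*(s + 3).
Partial fraction decomposition gives [1/(s - 5)] + [-1/(s + 3)].
Invert each term: 1/(s - 5) ↔ e^(5t); -1/(s + 3) ↔ -e^(-3t).

exp(5*t) - exp(-3*t)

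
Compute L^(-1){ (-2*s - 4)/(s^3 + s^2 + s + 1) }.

Factor the denominator: s^3 + s^2 + s + 1 = (s + 1)*(s^2 + 1).
Partial fraction decomposition gives [-1/(s + 1)] + [s/(s^2 + 1)] + [-3/(s^2 + 1)].
Invert each term: -1/(s + 1) ↔ -e^(-t); 1·s/(s^2 + 1) ↔ cos(t); -3·1/(s^2 + 1) ↔ -3sin(t).

-3*sin(t) + cos(t) - exp(-t)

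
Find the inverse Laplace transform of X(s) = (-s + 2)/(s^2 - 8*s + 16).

-2*t*exp(4*t) - exp(4*t)

Factor the denominator: s^2 - 8*s + 16 = (s - 4)^2.
Partial fraction decomposition gives [-1/(s - 4)] + [-2/(s - 4)^2].
Invert each term: -1/(s - 4) ↔ -e^(4t); -2/(s - 4)^2 ↔ -2t·e^(4t).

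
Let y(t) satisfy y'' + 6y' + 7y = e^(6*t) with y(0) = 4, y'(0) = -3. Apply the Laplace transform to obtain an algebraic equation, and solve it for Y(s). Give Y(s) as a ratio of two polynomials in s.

Transform both sides with L{·}.
Using L{y''} = s^2 Y - s·y(0) - y'(0) and L{y'} = sY - y(0), with y(0) = 4, y'(0) = -3, the left side becomes (s^2 + 6*s + 7)Y - (4*s + 21).
The right side is L{e^(6*t)} = 1/(s - 6).
So (s^2 + 6*s + 7)Y = 1/(s - 6) + (4*s + 21).
Divide through and combine into a single rational function.

Y(s) = (4*s^2 - 3*s - 125)/(s^3 - 29*s - 42)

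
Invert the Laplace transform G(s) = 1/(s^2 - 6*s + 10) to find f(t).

Rewrite the denominator: s^2 - 6*s + 10 = (s - 3)^2 + 1.
The form in (s - 3) signals a first-shifting-theorem factor e^(3t).
Since L{sin(t)} = 1/(s^2 + 1), the inverse is exp(3*t)*sin(t).

f(t) = exp(3*t)*sin(t)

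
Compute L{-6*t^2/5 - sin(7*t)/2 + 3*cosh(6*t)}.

The transform is linear, so treat each term independently.
(-6/5)·[L{t^2} = 2!/s^3 = 2/s^3]; (-1/2)·[L{sin(7t)} = 7/(s^2 + 49)]; (3)·[L{cosh(6t)} = s/(s^2 - 36)].

3*s/(s^2 - 36) - 7/(2*(s^2 + 49)) - 12/(5*s^3)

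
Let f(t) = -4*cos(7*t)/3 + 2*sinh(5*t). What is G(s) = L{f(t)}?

G(s) = -4*s/(3*(s^2 + 49)) + 10/(s^2 - 25)

The transform is linear, so treat each term independently.
(-4/3)·[L{cos(7t)} = s/(s^2 + 49)]; (2)·[L{sinh(5t)} = 5/(s^2 - 25)].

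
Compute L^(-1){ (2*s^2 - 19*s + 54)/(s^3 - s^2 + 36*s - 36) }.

exp(t) - 3*sin(6*t) + cos(6*t)

Factor the denominator: s^3 - s^2 + 36*s - 36 = (s - 1)*(s^2 + 36).
Partial fraction decomposition gives [1/(s - 1)] + [s/(s^2 + 36)] + [-18/(s^2 + 36)].
Invert each term: 1/(s - 1) ↔ e^(t); 1·s/(s^2 + 36) ↔ cos(6t); -3·6/(s^2 + 36) ↔ -3sin(6t).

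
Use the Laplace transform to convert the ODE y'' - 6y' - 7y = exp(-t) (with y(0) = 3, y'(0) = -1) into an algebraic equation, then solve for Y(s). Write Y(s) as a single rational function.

Take the Laplace transform of both sides.
With L{y''} = s^2 Y - s·y(0) - y'(0) and L{y'} = sY - y(0), with y(0) = 3, y'(0) = -1: the LHS transforms to (s^2 - 6*s - 7)Y - (3*s - 19).
The right side is L{exp(-t)} = 1/(s + 1).
So (s^2 - 6*s - 7)Y = 1/(s + 1) + (3*s - 19).
Divide through and combine into a single rational function.

Y(s) = (3*s^2 - 16*s - 18)/(s^3 - 5*s^2 - 13*s - 7)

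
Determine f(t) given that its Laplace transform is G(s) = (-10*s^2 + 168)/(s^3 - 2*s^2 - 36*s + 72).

f(t) = -4*exp(6*t) - 4*exp(2*t) - 2*exp(-6*t)

Factor the denominator: s^3 - 2*s^2 - 36*s + 72 = (s - 6)*(s - 2)*(s + 6).
Partial fraction decomposition gives [-4/(s - 6)] + [-4/(s - 2)] + [-2/(s + 6)].
Invert each term: -4/(s - 6) ↔ -4e^(6t); -4/(s - 2) ↔ -4e^(2t); -2/(s + 6) ↔ -2e^(-6t).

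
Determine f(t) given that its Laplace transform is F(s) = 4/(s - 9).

f(t) = 4*exp(9*t)

Since L{e^(9t)} = 1/(s - 9), the inverse is e^(9*t), scaled by 4.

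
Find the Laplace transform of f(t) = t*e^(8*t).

L{t} = 1!/s^2 = 1/s^2.
By the first shifting theorem, multiplying by e^(8t) replaces s with s - 8.

(s - 8)^(-2)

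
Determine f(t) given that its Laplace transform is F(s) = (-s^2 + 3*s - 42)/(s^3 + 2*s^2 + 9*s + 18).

Factor the denominator: s^3 + 2*s^2 + 9*s + 18 = (s + 2)*(s^2 + 9).
Partial fraction decomposition gives [-4/(s + 2)] + [3*s/(s^2 + 9)] + [-3/(s^2 + 9)].
Invert each term: -4/(s + 2) ↔ -4e^(-2t); 3·s/(s^2 + 9) ↔ 3cos(3t); -1·3/(s^2 + 9) ↔ -sin(3t).

f(t) = -sin(3*t) + 3*cos(3*t) - 4*exp(-2*t)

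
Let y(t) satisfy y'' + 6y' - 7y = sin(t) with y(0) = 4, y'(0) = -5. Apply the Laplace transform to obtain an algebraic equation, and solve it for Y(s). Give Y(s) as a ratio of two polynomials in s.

Y(s) = (4*s^3 + 19*s^2 + 4*s + 20)/(s^4 + 6*s^3 - 6*s^2 + 6*s - 7)

Transform both sides with L{·}.
The derivative rules (L{y''} = s^2 Y - s·y(0) - y'(0) and L{y'} = sY - y(0), with y(0) = 4, y'(0) = -5) turn the left side into (s^2 + 6*s - 7)Y - (4*s + 19).
The right side is L{sin(t)} = 1/(s^2 + 1).
So (s^2 + 6*s - 7)Y = 1/(s^2 + 1) + (4*s + 19).
Solve for Y(s) and write it as one ratio of polynomials.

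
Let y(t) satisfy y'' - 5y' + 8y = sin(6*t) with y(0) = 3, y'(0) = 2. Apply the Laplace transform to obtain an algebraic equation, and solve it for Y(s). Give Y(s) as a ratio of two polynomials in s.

Y(s) = (3*s^3 - 13*s^2 + 108*s - 462)/(s^4 - 5*s^3 + 44*s^2 - 180*s + 288)

Laplace-transform each side.
With L{y''} = s^2 Y - s·y(0) - y'(0) and L{y'} = sY - y(0), with y(0) = 3, y'(0) = 2: the LHS transforms to (s^2 - 5*s + 8)Y - (3*s - 13).
The right side is L{sin(6*t)} = 6/(s^2 + 36).
So (s^2 - 5*s + 8)Y = 6/(s^2 + 36) + (3*s - 13).
Solve for Y(s) and write it as one ratio of polynomials.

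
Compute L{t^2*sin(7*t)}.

L{sin(7t)} = 7/(s^2 + 49).
Then apply L{t^2·g(t)} = (-1)^2 d^2/ds^2[G(s)] with G(s) = 7/(s^2 + 49):
differentiating 2 times and applying the sign gives 14*(3*s^2 - 49)/(s^2 + 49)^3.

14*(3*s^2 - 49)/(s^2 + 49)^3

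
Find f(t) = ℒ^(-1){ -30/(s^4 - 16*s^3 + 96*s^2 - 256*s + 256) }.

Rewrite the denominator: s^4 - 16*s^3 + 96*s^2 - 256*s + 256 = (s - 4)^4.
The form in (s - 4) signals a first-shifting-theorem factor e^(4t).
Since L{t^3} = 3!/s^4 = 6/s^4, the inverse is t^3*e^(4*t), scaled by -5.

f(t) = -5*t^3*exp(4*t)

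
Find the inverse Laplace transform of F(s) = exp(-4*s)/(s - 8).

Heaviside(t - 4)*(exp(8*t - 32))

The factor e^(-4s) signals a time shift by c = 4 (second shifting theorem).
L{e^(8t)} = 1/(s - 8), so L^-1{1/(s - 8)} = exp(8*t).
Hence the inverse is u(t - 4) times that function evaluated at t - 4.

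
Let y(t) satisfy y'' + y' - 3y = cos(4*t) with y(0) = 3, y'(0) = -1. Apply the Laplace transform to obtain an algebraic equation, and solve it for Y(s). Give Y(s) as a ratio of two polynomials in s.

Y(s) = (3*s^3 + 2*s^2 + 49*s + 32)/(s^4 + s^3 + 13*s^2 + 16*s - 48)

Transform both sides with L{·}.
Using L{y''} = s^2 Y - s·y(0) - y'(0) and L{y'} = sY - y(0), with y(0) = 3, y'(0) = -1, the left side becomes (s^2 + s - 3)Y - (3*s + 2).
The right side is L{cos(4*t)} = s/(s^2 + 16).
So (s^2 + s - 3)Y = s/(s^2 + 16) + (3*s + 2).
Isolate Y and clear denominators.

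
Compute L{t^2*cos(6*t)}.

2*s*(s^2 - 108)/(s^2 + 36)^3

L{cos(6t)} = s/(s^2 + 36).
Then apply L{t^2·g(t)} = (-1)^2 d^2/ds^2[G(s)] with G(s) = s/(s^2 + 36):
differentiating 2 times and applying the sign gives 2*s*(s^2 - 108)/(s^2 + 36)^3.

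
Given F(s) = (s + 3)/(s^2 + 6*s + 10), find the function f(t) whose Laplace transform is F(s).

Rewrite the denominator: s^2 + 6*s + 10 = (s + 3)^2 + 1.
The form in (s + 3) signals a first-shifting-theorem factor e^(-3t).
Since L{cos(t)} = s/(s^2 + 1), the inverse is e^(-3*t)*cos(t).

f(t) = exp(-3*t)*cos(t)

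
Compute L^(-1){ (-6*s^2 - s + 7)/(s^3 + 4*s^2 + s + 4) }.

3*sin(t) - cos(t) - 5*exp(-4*t)

Factor the denominator: s^3 + 4*s^2 + s + 4 = (s + 4)*(s^2 + 1).
Partial fraction decomposition gives [-5/(s + 4)] + [-s/(s^2 + 1)] + [3/(s^2 + 1)].
Invert each term: -5/(s + 4) ↔ -5e^(-4t); -1·s/(s^2 + 1) ↔ -cos(t); 3·1/(s^2 + 1) ↔ 3sin(t).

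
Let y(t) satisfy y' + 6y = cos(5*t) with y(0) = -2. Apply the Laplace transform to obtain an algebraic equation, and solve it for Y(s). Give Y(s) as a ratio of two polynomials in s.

Laplace-transform each side.
The derivative rules (L{y'} = sY - y(0) = sY - (-2)) turn the left side into (s + 6)Y - (-2).
The right side is L{cos(5*t)} = s/(s^2 + 25).
So (s + 6)Y = s/(s^2 + 25) + (-2).
Isolate Y and clear denominators.

Y(s) = (-2*s^2 + s - 50)/(s^3 + 6*s^2 + 25*s + 150)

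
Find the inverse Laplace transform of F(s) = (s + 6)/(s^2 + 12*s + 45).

exp(-6*t)*cos(3*t)

Rewrite the denominator: s^2 + 12*s + 45 = (s + 6)^2 + 9.
The form in (s + 6) signals a first-shifting-theorem factor e^(-6t).
Since L{cos(3t)} = s/(s^2 + 9), the inverse is e^(-6*t)*cos(3*t).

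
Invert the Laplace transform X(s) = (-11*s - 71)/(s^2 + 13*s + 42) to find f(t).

f(t) = -5*exp(-6*t) - 6*exp(-7*t)

Factor the denominator: s^2 + 13*s + 42 = (s + 6)*(s + 7).
Partial fraction decomposition gives [-5/(s + 6)] + [-6/(s + 7)].
Invert each term: -5/(s + 6) ↔ -5e^(-6t); -6/(s + 7) ↔ -6e^(-7t).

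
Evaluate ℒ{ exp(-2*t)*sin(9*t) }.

9/((s + 2)^2 + 81)

L{sin(9t)} = 9/(s^2 + 81).
By the first shifting theorem, multiplying by e^(-2t) replaces s with s + 2.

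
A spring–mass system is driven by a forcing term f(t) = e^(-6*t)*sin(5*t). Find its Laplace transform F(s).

F(s) = 5/((s + 6)^2 + 25)

L{sin(5t)} = 5/(s^2 + 25).
By the first shifting theorem, multiplying by e^(-6t) replaces s with s + 6.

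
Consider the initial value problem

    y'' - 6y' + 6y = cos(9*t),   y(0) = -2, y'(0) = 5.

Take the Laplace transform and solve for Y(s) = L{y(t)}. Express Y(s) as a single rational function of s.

Take the Laplace transform of both sides.
With L{y''} = s^2 Y - s·y(0) - y'(0) and L{y'} = sY - y(0), with y(0) = -2, y'(0) = 5: the LHS transforms to (s^2 - 6*s + 6)Y - (-2*s + 17).
The right side is L{cos(9*t)} = s/(s^2 + 81).
So (s^2 - 6*s + 6)Y = s/(s^2 + 81) + (-2*s + 17).
Isolate Y and clear denominators.

Y(s) = (-2*s^3 + 17*s^2 - 161*s + 1377)/(s^4 - 6*s^3 + 87*s^2 - 486*s + 486)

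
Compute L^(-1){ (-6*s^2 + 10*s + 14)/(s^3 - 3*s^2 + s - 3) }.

-exp(3*t) - 5*sin(t) - 5*cos(t)

Factor the denominator: s^3 - 3*s^2 + s - 3 = (s - 3)*(s^2 + 1).
Partial fraction decomposition gives [-1/(s - 3)] + [-5*s/(s^2 + 1)] + [-5/(s^2 + 1)].
Invert each term: -1/(s - 3) ↔ -e^(3t); -5·s/(s^2 + 1) ↔ -5cos(t); -5·1/(s^2 + 1) ↔ -5sin(t).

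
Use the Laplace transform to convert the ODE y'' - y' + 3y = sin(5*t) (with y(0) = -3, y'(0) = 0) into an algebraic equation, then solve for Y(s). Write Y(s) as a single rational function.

Laplace-transform each side.
The derivative rules (L{y''} = s^2 Y - s·y(0) - y'(0) and L{y'} = sY - y(0), with y(0) = -3, y'(0) = 0) turn the left side into (s^2 - s + 3)Y - (-3*s + 3).
The right side is L{sin(5*t)} = 5/(s^2 + 25).
So (s^2 - s + 3)Y = 5/(s^2 + 25) + (-3*s + 3).
Divide through and combine into a single rational function.

Y(s) = (-3*s^3 + 3*s^2 - 75*s + 80)/(s^4 - s^3 + 28*s^2 - 25*s + 75)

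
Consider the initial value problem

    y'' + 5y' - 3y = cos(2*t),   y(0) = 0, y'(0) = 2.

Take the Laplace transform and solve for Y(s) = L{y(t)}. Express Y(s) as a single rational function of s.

Y(s) = (2*s^2 + s + 8)/(s^4 + 5*s^3 + s^2 + 20*s - 12)

Transform both sides with L{·}.
The derivative rules (L{y''} = s^2 Y - s·y(0) - y'(0) and L{y'} = sY - y(0), with y(0) = 0, y'(0) = 2) turn the left side into (s^2 + 5*s - 3)Y - (2).
The right side is L{cos(2*t)} = s/(s^2 + 4).
So (s^2 + 5*s - 3)Y = s/(s^2 + 4) + (2).
Isolate Y and clear denominators.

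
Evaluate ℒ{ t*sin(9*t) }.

18*s/(s^2 + 81)^2

L{sin(9t)} = 9/(s^2 + 81).
Then apply L{t·g(t)} = -d/ds[H(s)] with H(s) = 9/(s^2 + 81):
differentiating 1 time and applying the sign gives 18*s/(s^2 + 81)^2.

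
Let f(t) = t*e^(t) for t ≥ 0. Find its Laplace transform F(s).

F(s) = (s - 1)^(-2)

L{e^(t)} = 1/(s - 1).
Then apply L{t·g(t)} = -d/ds[G(s)] with G(s) = 1/(s - 1):
differentiating 1 time and applying the sign gives (s - 1)^(-2).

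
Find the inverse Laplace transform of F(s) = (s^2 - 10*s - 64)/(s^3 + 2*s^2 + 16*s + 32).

Factor the denominator: s^3 + 2*s^2 + 16*s + 32 = (s + 2)*(s^2 + 16).
Partial fraction decomposition gives [-2/(s + 2)] + [3*s/(s^2 + 16)] + [-16/(s^2 + 16)].
Invert each term: -2/(s + 2) ↔ -2e^(-2t); 3·s/(s^2 + 16) ↔ 3cos(4t); -4·4/(s^2 + 16) ↔ -4sin(4t).

-4*sin(4*t) + 3*cos(4*t) - 2*exp(-2*t)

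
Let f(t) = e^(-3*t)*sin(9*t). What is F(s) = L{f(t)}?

F(s) = 9/((s + 3)^2 + 81)

L{sin(9t)} = 9/(s^2 + 81).
By the first shifting theorem, multiplying by e^(-3t) replaces s with s + 3.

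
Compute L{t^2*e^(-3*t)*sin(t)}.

L{sin(t)} = 1/(s^2 + 1).
Multiplying by e^(-3t) shifts s → s + 3, so L{e^(-3*t)*sin(t)} = 1/((s + 3)^2 + 1).
Then apply L{t^2·g(t)} = (-1)^2 d^2/ds^2[G(s)] with G(s) = 1/((s + 3)^2 + 1):
differentiating 2 times and applying the sign gives 2*(3*s^2 + 18*s + 26)/(s^2 + 6*s + 10)^3.

2*(3*s^2 + 18*s + 26)/(s^2 + 6*s + 10)^3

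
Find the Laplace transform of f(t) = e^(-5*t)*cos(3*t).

L{cos(3t)} = s/(s^2 + 9).
By the first shifting theorem, multiplying by e^(-5t) replaces s with s + 5.

(s + 5)/((s + 5)^2 + 9)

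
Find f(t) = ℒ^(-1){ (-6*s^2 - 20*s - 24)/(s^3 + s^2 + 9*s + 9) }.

Factor the denominator: s^3 + s^2 + 9*s + 9 = (s + 1)*(s^2 + 9).
Partial fraction decomposition gives [-1/(s + 1)] + [-5*s/(s^2 + 9)] + [-15/(s^2 + 9)].
Invert each term: -1/(s + 1) ↔ -e^(-t); -5·s/(s^2 + 9) ↔ -5cos(3t); -5·3/(s^2 + 9) ↔ -5sin(3t).

f(t) = -5*sin(3*t) - 5*cos(3*t) - exp(-t)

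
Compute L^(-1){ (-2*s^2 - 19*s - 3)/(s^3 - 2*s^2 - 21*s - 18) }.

-3*exp(6*t) - exp(-t) + 2*exp(-3*t)

Factor the denominator: s^3 - 2*s^2 - 21*s - 18 = (s - 6)*(s + 1)*(s + 3).
Partial fraction decomposition gives [2/(s + 3)] + [-1/(s + 1)] + [-3/(s - 6)].
Invert each term: 2/(s + 3) ↔ 2e^(-3t); -1/(s + 1) ↔ -e^(-t); -3/(s - 6) ↔ -3e^(6t).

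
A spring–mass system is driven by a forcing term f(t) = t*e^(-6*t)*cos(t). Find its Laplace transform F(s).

L{cos(t)} = s/(s^2 + 1).
Multiplying by e^(-6t) shifts s → s + 6, so L{e^(-6*t)*cos(t)} = (s + 6)/((s + 6)^2 + 1).
Then apply L{t·g(t)} = -d/ds[G(s)] with G(s) = (s + 6)/((s + 6)^2 + 1):
differentiating 1 time and applying the sign gives (s + 5)*(s + 7)/(s^2 + 12*s + 37)^2.

F(s) = (s + 5)*(s + 7)/(s^2 + 12*s + 37)^2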